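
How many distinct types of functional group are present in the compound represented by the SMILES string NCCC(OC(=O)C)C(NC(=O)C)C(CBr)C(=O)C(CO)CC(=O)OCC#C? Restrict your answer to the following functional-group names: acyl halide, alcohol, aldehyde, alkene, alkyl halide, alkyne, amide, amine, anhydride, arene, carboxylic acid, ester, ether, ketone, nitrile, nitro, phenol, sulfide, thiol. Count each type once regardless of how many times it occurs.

Taking each segment in turn:
  H2NCH2: –NH2 on an sp³ carbon with no adjacent C=O → amine.
  CH(OCOCH3): pendant –OC(=O)CH3: an acyloxy group → ester.
  CH(NHCOCH3): pendant –NHC(=O)CH3: N bonded to a carbonyl → amide (not amine).
  CH(CH2Br): pendant –CH2X: halogen on sp³ carbon → alkyl halide.
  CO: –C(=O)– with carbon on both sides → ketone.
  CH(CH2OH): pendant –CH2OH on an sp³ backbone C → alcohol.
  CH2COOCH2: –C(=O)–O–C with C on the carbonyl side → ester.
  C≡CH: C≡C triple bond → alkyne.
Distinct types present: alcohol, alkyl halide, alkyne, amide, amine, ester, ketone.

7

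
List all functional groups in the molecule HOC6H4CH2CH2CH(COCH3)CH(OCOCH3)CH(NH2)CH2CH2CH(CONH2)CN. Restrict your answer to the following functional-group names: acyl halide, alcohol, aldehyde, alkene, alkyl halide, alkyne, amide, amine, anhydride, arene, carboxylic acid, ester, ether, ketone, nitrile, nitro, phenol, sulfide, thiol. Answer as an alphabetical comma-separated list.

–OH attached directly to an aromatic ring → phenol (not alcohol); the ring itself is an arene.
pendant –COCH3: carbonyl C bonded to two carbons → ketone.
pendant –OC(=O)CH3: an acyloxy group → ester.
–NH2 on an sp³ carbon with no adjacent C=O → amine.
pendant –CONH2: carbonyl C bonded to C and N → amide.
–C≡N: carbon triple-bonded to nitrogen → nitrile.

amide, amine, arene, ester, ketone, nitrile, phenol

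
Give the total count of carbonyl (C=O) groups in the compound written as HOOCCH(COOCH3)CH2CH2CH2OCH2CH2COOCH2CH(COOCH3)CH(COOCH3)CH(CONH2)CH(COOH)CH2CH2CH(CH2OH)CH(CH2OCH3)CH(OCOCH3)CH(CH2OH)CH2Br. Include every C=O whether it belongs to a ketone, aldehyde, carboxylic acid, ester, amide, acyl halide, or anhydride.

HOOC: carboxylic acid, 1 C=O (running total 1).
CH(COOCH3): ester, 1 C=O (running total 2).
CH2COOCH2: ester, 1 C=O (running total 3).
CH(COOCH3): ester, 1 C=O (running total 4).
CH(COOCH3): ester, 1 C=O (running total 5).
CH(CONH2): amide, 1 C=O (running total 6).
CH(COOH): carboxylic acid, 1 C=O (running total 7).
CH(OCOCH3): ester, 1 C=O (running total 8).

8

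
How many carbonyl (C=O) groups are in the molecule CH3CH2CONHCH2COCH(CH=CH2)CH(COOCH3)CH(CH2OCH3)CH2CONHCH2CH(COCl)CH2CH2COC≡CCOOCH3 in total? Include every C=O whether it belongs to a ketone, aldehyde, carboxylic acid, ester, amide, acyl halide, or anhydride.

CH2CONHCH2: amide, 1 C=O (running total 1).
CO: ketone, 1 C=O (running total 2).
CH(COOCH3): ester, 1 C=O (running total 3).
CH2CONHCH2: amide, 1 C=O (running total 4).
CH(COCl): acyl halide, 1 C=O (running total 5).
CO: ketone, 1 C=O (running total 6).
COOCH3: ester, 1 C=O (running total 7).

7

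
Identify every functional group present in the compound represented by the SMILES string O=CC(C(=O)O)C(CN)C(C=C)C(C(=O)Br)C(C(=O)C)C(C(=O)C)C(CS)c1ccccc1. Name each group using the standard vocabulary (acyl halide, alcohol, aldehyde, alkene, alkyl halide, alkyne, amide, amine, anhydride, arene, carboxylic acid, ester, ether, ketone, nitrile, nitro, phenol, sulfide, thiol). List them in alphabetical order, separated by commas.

terminal –CHO: carbonyl C bonded to H and C → aldehyde.
pendant –COOH: carbonyl C bonded to C and –OH → carboxylic acid.
pendant –CH2NH2: N on sp³ C, no adjacent C=O → amine.
pendant –CH=CH2: C=C double bond → alkene.
pendant –C(=O)X: carbonyl C bonded to C and halogen → acyl halide.
pendant –COCH3: carbonyl C bonded to two carbons → ketone.
pendant –COCH3: carbonyl C bonded to two carbons → ketone.
pendant –CH2SH → thiol.
–C6H5 phenyl ring → arene.

acyl halide, aldehyde, alkene, amine, arene, carboxylic acid, ketone, thiol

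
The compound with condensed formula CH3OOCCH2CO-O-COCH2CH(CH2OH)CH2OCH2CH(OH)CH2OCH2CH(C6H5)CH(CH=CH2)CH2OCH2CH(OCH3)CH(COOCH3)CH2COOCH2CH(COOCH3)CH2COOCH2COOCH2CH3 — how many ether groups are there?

4

Reading the structure from left to right:
  CH3OOC: CH3O–C(=O)–: carbonyl C bonded to C and to –OCH3 → ester (not ketone + ether).
  CH2CO-O-COCH2: two acyl groups sharing one oxygen, –C(=O)–O–C(=O)– → anhydride.
  CH(CH2OH): pendant –CH2OH on an sp³ backbone C → alcohol.
  CH2OCH2: C–O–C with sp³ carbons on both sides and no adjacent C=O → ether.
  CH(OH): –OH on an sp³ carbon → alcohol (secondary).
  CH2OCH2: C–O–C with sp³ carbons on both sides and no adjacent C=O → ether.
  CH(C6H5): pendant –C6H5: benzene ring → arene.
  CH(CH=CH2): pendant –CH=CH2: C=C double bond → alkene.
  CH2OCH2: C–O–C with sp³ carbons on both sides and no adjacent C=O → ether.
  CH(OCH3): pendant –OCH3: C–O–C with sp³ C, no adjacent C=O → ether.
  CH(COOCH3): pendant –COOCH3: carbonyl C bonded to C and –OCH3 → ester.
  CH2COOCH2: –C(=O)–O–C with C on the carbonyl side → ester.
  CH(COOCH3): pendant –COOCH3: carbonyl C bonded to C and –OCH3 → ester.
  CH2COOCH2: –C(=O)–O–C with C on the carbonyl side → ester.
  COOCH2CH3: –C(=O)OCH2CH3: carbonyl C bonded to C and to –OEt → ester.
Ether appears at: CH2OCH2, CH2OCH2, CH2OCH2, CH(OCH3) → 4.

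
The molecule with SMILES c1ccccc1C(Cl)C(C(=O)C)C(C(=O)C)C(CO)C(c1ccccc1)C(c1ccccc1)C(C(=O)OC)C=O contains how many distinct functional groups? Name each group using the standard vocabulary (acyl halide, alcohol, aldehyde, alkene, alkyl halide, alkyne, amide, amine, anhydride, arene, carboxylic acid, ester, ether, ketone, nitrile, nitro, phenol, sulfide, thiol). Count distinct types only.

6

Taking each segment in turn:
  C6H5: C6H5– phenyl ring → arene.
  CH(Cl): halogen on an sp³ carbon → alkyl halide.
  CH(COCH3): pendant –COCH3: carbonyl C bonded to two carbons → ketone.
  CH(COCH3): pendant –COCH3: carbonyl C bonded to two carbons → ketone.
  CH(CH2OH): pendant –CH2OH on an sp³ backbone C → alcohol.
  CH(C6H5): pendant –C6H5: benzene ring → arene.
  CH(C6H5): pendant –C6H5: benzene ring → arene.
  CH(COOCH3): pendant –COOCH3: carbonyl C bonded to C and –OCH3 → ester.
  CHO: terminal –CHO: carbonyl C bonded to H and C → aldehyde.
Distinct types present: alcohol, aldehyde, alkyl halide, arene, ester, ketone.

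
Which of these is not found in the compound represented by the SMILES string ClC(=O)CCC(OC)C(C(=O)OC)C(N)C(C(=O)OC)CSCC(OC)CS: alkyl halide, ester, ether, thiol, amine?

alkyl halide

thiol: present (CH2SH — –SH on an sp³ carbon → thiol).
ether: present (CH(OCH3) — pendant –OCH3: C–O–C with sp³ C, no adjacent C=O → ether).
amine: present (CH(NH2) — –NH2 on an sp³ carbon with no adjacent C=O → amine).
ester: present (CH(COOCH3) — pendant –COOCH3: carbonyl C bonded to C and –OCH3 → ester).
alkyl halide: absent. In ClCO, the halogen is on a carbonyl carbon, which makes it an acyl halide, not an alkyl halide.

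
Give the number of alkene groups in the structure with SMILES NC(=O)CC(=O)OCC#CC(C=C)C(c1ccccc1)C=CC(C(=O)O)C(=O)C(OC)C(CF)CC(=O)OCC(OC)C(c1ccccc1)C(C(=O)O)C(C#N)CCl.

Reading the structure from left to right:
  H2NCO: –C(=O)NH2: carbonyl C bonded to C and to N → amide (the N is not a separate amine).
  CH2COOCH2: –C(=O)–O–C with C on the carbonyl side → ester.
  C≡C: C≡C triple bond → alkyne.
  CH(CH=CH2): pendant –CH=CH2: C=C double bond → alkene.
  CH(C6H5): pendant –C6H5: benzene ring → arene.
  CH=CH: C=C double bond → alkene.
  CH(COOH): pendant –COOH: carbonyl C bonded to C and –OH → carboxylic acid.
  CO: –C(=O)– with carbon on both sides → ketone.
  CH(OCH3): pendant –OCH3: C–O–C with sp³ C, no adjacent C=O → ether.
  CH(CH2F): pendant –CH2X: halogen on sp³ carbon → alkyl halide.
  CH2COOCH2: –C(=O)–O–C with C on the carbonyl side → ester.
  CH(OCH3): pendant –OCH3: C–O–C with sp³ C, no adjacent C=O → ether.
  CH(C6H5): pendant –C6H5: benzene ring → arene.
  CH(COOH): pendant –COOH: carbonyl C bonded to C and –OH → carboxylic acid.
  CH(CN): pendant –C≡N: nitrile.
  CH2Cl: halogen on an sp³ carbon → alkyl halide.
Alkene appears at: CH(CH=CH2), CH=CH → 2.

2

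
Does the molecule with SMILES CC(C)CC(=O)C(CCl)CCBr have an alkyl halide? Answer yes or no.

yes

Reading the structure from left to right:
  CO: –C(=O)– with carbon on both sides → ketone.
  CH(CH2Cl): pendant –CH2X: halogen on sp³ carbon → alkyl halide.
  CH2Br: halogen on an sp³ carbon → alkyl halide.
The CH(CH2Cl) segment supplies the alkyl halide: pendant –CH2X: halogen on sp³ carbon → alkyl halide.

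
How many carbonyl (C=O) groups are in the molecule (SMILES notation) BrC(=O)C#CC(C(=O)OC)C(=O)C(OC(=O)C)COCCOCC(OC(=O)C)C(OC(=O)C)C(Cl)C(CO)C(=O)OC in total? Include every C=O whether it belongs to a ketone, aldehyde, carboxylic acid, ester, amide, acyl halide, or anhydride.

BrCO: acyl halide, 1 C=O (running total 1).
CH(COOCH3): ester, 1 C=O (running total 2).
CO: ketone, 1 C=O (running total 3).
CH(OCOCH3): ester, 1 C=O (running total 4).
CH(OCOCH3): ester, 1 C=O (running total 5).
CH(OCOCH3): ester, 1 C=O (running total 6).
COOCH3: ester, 1 C=O (running total 7).

7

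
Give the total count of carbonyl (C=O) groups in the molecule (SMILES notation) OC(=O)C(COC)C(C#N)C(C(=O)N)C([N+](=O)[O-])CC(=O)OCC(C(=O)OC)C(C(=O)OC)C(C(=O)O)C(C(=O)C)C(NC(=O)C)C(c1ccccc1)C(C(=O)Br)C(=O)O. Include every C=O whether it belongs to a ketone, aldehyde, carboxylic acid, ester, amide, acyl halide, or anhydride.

10

HOOC: carboxylic acid, 1 C=O (running total 1).
CH(CONH2): amide, 1 C=O (running total 2).
CH2COOCH2: ester, 1 C=O (running total 3).
CH(COOCH3): ester, 1 C=O (running total 4).
CH(COOCH3): ester, 1 C=O (running total 5).
CH(COOH): carboxylic acid, 1 C=O (running total 6).
CH(COCH3): ketone, 1 C=O (running total 7).
CH(NHCOCH3): amide, 1 C=O (running total 8).
CH(COBr): acyl halide, 1 C=O (running total 9).
COOH: carboxylic acid, 1 C=O (running total 10).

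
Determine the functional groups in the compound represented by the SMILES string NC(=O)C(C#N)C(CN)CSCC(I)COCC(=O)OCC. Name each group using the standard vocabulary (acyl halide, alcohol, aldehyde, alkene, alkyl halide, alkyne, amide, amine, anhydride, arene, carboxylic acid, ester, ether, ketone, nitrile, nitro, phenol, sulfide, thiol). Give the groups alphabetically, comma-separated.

alkyl halide, amide, amine, ester, ether, nitrile, sulfide

Working along the chain:
  H2NCO: –C(=O)NH2: carbonyl C bonded to C and to N → amide (the N is not a separate amine).
  CH(CN): pendant –C≡N: nitrile.
  CH(CH2NH2): pendant –CH2NH2: N on sp³ C, no adjacent C=O → amine.
  CH2SCH2: C–S–C linkage → sulfide (thioether).
  CH(I): halogen on an sp³ carbon → alkyl halide.
  CH2OCH2: C–O–C with sp³ carbons on both sides and no adjacent C=O → ether.
  COOCH2CH3: –C(=O)OCH2CH3: carbonyl C bonded to C and to –OEt → ester.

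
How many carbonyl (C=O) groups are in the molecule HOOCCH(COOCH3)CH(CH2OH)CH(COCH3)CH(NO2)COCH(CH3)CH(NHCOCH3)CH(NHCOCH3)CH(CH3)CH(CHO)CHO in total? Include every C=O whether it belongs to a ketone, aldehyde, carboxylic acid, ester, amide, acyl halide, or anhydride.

8

HOOC: carboxylic acid, 1 C=O (running total 1).
CH(COOCH3): ester, 1 C=O (running total 2).
CH(COCH3): ketone, 1 C=O (running total 3).
CO: ketone, 1 C=O (running total 4).
CH(NHCOCH3): amide, 1 C=O (running total 5).
CH(NHCOCH3): amide, 1 C=O (running total 6).
CH(CHO): aldehyde, 1 C=O (running total 7).
CHO: aldehyde, 1 C=O (running total 8).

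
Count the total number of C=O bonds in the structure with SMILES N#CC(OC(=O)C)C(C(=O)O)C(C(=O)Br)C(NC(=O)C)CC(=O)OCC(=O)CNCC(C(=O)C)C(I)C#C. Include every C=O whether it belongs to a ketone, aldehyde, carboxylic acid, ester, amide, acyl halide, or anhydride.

CH(OCOCH3): ester, 1 C=O (running total 1).
CH(COOH): carboxylic acid, 1 C=O (running total 2).
CH(COBr): acyl halide, 1 C=O (running total 3).
CH(NHCOCH3): amide, 1 C=O (running total 4).
CH2COOCH2: ester, 1 C=O (running total 5).
CO: ketone, 1 C=O (running total 6).
CH(COCH3): ketone, 1 C=O (running total 7).

7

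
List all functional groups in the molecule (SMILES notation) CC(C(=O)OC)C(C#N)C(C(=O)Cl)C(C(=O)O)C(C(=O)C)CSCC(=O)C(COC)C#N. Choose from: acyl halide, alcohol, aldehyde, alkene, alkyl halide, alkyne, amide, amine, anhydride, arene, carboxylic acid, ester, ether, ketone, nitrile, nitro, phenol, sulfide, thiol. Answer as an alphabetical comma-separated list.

pendant –COOCH3: carbonyl C bonded to C and –OCH3 → ester.
pendant –C≡N: nitrile.
pendant –C(=O)X: carbonyl C bonded to C and halogen → acyl halide.
pendant –COOH: carbonyl C bonded to C and –OH → carboxylic acid.
pendant –COCH3: carbonyl C bonded to two carbons → ketone.
C–S–C linkage → sulfide (thioether).
–C(=O)– with carbon on both sides → ketone.
pendant –CH2OCH3: C–O–C linkage → ether.
–C≡N: carbon triple-bonded to nitrogen → nitrile.

acyl halide, carboxylic acid, ester, ether, ketone, nitrile, sulfide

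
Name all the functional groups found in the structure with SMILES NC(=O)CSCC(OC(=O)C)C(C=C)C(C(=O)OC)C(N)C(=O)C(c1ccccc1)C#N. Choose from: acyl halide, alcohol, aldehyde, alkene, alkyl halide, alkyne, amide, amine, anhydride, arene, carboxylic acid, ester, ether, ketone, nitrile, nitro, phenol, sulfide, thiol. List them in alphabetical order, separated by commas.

alkene, amide, amine, arene, ester, ketone, nitrile, sulfide

Working along the chain:
  H2NCO: –C(=O)NH2: carbonyl C bonded to C and to N → amide (the N is not a separate amine).
  CH2SCH2: C–S–C linkage → sulfide (thioether).
  CH(OCOCH3): pendant –OC(=O)CH3: an acyloxy group → ester.
  CH(CH=CH2): pendant –CH=CH2: C=C double bond → alkene.
  CH(COOCH3): pendant –COOCH3: carbonyl C bonded to C and –OCH3 → ester.
  CH(NH2): –NH2 on an sp³ carbon with no adjacent C=O → amine.
  CO: –C(=O)– with carbon on both sides → ketone.
  CH(C6H5): pendant –C6H5: benzene ring → arene.
  CN: –C≡N: carbon triple-bonded to nitrogen → nitrile.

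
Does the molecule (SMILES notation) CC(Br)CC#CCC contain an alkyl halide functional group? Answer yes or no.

yes

halogen on an sp³ carbon → alkyl halide.
C≡C triple bond → alkyne.
The CH(Br) segment supplies the alkyl halide: halogen on an sp³ carbon → alkyl halide.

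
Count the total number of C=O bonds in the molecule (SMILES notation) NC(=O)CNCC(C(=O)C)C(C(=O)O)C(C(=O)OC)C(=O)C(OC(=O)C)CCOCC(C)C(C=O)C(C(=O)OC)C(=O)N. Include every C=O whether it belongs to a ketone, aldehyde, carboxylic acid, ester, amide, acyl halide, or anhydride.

9

H2NCO: amide, 1 C=O (running total 1).
CH(COCH3): ketone, 1 C=O (running total 2).
CH(COOH): carboxylic acid, 1 C=O (running total 3).
CH(COOCH3): ester, 1 C=O (running total 4).
CO: ketone, 1 C=O (running total 5).
CH(OCOCH3): ester, 1 C=O (running total 6).
CH(CHO): aldehyde, 1 C=O (running total 7).
CH(COOCH3): ester, 1 C=O (running total 8).
CONH2: amide, 1 C=O (running total 9).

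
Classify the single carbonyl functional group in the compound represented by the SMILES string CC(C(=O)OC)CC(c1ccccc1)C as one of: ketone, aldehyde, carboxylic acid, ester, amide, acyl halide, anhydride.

ester

The carbonyl is in the CH(COOCH3) segment: pendant –COOCH3: carbonyl C bonded to C and –OCH3 → ester.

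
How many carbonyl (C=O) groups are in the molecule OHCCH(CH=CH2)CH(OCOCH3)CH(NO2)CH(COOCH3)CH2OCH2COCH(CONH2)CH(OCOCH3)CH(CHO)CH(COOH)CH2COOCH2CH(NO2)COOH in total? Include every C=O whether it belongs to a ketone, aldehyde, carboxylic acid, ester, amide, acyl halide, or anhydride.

OHC: aldehyde, 1 C=O (running total 1).
CH(OCOCH3): ester, 1 C=O (running total 2).
CH(COOCH3): ester, 1 C=O (running total 3).
CO: ketone, 1 C=O (running total 4).
CH(CONH2): amide, 1 C=O (running total 5).
CH(OCOCH3): ester, 1 C=O (running total 6).
CH(CHO): aldehyde, 1 C=O (running total 7).
CH(COOH): carboxylic acid, 1 C=O (running total 8).
CH2COOCH2: ester, 1 C=O (running total 9).
COOH: carboxylic acid, 1 C=O (running total 10).

10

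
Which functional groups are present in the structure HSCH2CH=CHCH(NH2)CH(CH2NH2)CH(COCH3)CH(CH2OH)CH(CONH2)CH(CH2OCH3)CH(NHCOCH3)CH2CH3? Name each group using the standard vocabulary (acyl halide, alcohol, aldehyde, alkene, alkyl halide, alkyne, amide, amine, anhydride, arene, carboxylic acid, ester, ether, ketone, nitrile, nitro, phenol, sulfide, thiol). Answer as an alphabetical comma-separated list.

alcohol, alkene, amide, amine, ether, ketone, thiol

Working along the chain:
  HSCH2: –SH on an sp³ carbon → thiol.
  CH=CH: C=C double bond → alkene.
  CH(NH2): –NH2 on an sp³ carbon with no adjacent C=O → amine.
  CH(CH2NH2): pendant –CH2NH2: N on sp³ C, no adjacent C=O → amine.
  CH(COCH3): pendant –COCH3: carbonyl C bonded to two carbons → ketone.
  CH(CH2OH): pendant –CH2OH on an sp³ backbone C → alcohol.
  CH(CONH2): pendant –CONH2: carbonyl C bonded to C and N → amide.
  CH(CH2OCH3): pendant –CH2OCH3: C–O–C linkage → ether.
  CH(NHCOCH3): pendant –NHC(=O)CH3: N bonded to a carbonyl → amide (not amine).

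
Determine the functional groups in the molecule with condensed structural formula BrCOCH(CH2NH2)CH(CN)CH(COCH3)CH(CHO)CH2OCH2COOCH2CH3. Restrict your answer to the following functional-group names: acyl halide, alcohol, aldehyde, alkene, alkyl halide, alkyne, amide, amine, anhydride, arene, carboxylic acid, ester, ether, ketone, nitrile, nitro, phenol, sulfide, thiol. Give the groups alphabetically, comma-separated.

acyl halide, aldehyde, amine, ester, ether, ketone, nitrile

–C(=O)Br: carbonyl C bonded to C and to a halogen → acyl halide (not alkyl halide).
pendant –CH2NH2: N on sp³ C, no adjacent C=O → amine.
pendant –C≡N: nitrile.
pendant –COCH3: carbonyl C bonded to two carbons → ketone.
pendant –CHO: carbonyl C bonded to C and H → aldehyde.
C–O–C with sp³ carbons on both sides and no adjacent C=O → ether.
–C(=O)OCH2CH3: carbonyl C bonded to C and to –OEt → ester.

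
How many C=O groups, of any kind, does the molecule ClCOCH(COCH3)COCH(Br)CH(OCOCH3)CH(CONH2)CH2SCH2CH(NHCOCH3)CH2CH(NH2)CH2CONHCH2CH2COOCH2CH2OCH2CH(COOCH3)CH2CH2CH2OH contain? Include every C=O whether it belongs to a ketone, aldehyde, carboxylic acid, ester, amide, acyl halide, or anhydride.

ClCO: acyl halide, 1 C=O (running total 1).
CH(COCH3): ketone, 1 C=O (running total 2).
CO: ketone, 1 C=O (running total 3).
CH(OCOCH3): ester, 1 C=O (running total 4).
CH(CONH2): amide, 1 C=O (running total 5).
CH(NHCOCH3): amide, 1 C=O (running total 6).
CH2CONHCH2: amide, 1 C=O (running total 7).
CH2COOCH2: ester, 1 C=O (running total 8).
CH(COOCH3): ester, 1 C=O (running total 9).

9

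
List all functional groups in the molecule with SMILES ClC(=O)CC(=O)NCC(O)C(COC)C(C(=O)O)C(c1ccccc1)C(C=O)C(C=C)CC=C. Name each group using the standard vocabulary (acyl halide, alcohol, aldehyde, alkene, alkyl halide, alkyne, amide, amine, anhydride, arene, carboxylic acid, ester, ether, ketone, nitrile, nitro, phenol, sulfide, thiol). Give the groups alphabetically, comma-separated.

–C(=O)Cl: carbonyl C bonded to C and to a halogen → acyl halide (not alkyl halide).
–C(=O)–N– linkage → amide (the N is not an amine).
–OH on an sp³ carbon → alcohol (secondary).
pendant –CH2OCH3: C–O–C linkage → ether.
pendant –COOH: carbonyl C bonded to C and –OH → carboxylic acid.
pendant –C6H5: benzene ring → arene.
pendant –CHO: carbonyl C bonded to C and H → aldehyde.
pendant –CH=CH2: C=C double bond → alkene.
C=C double bond → alkene.

acyl halide, alcohol, aldehyde, alkene, amide, arene, carboxylic acid, ether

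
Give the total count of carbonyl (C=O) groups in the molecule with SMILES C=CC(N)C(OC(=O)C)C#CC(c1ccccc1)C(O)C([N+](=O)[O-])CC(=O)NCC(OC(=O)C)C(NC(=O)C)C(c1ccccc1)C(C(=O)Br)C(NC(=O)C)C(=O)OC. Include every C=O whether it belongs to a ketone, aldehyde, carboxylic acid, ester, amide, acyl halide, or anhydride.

7

CH(OCOCH3): ester, 1 C=O (running total 1).
CH2CONHCH2: amide, 1 C=O (running total 2).
CH(OCOCH3): ester, 1 C=O (running total 3).
CH(NHCOCH3): amide, 1 C=O (running total 4).
CH(COBr): acyl halide, 1 C=O (running total 5).
CH(NHCOCH3): amide, 1 C=O (running total 6).
COOCH3: ester, 1 C=O (running total 7).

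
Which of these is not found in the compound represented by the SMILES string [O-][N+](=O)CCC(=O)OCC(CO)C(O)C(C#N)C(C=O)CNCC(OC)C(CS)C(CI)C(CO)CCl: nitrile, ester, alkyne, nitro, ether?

nitro: present (O2NCH2 — –NO2 on carbon → nitro group).
nitrile: present (CH(CN) — pendant –C≡N: nitrile).
ester: present (CH2COOCH2 — –C(=O)–O–C with C on the carbonyl side → ester).
ether: present (CH(OCH3) — pendant –OCH3: C–O–C with sp³ C, no adjacent C=O → ether).
alkyne: absent. In CH(CN), the triple bond is C≡N, not C≡C, so it is a nitrile.

alkyne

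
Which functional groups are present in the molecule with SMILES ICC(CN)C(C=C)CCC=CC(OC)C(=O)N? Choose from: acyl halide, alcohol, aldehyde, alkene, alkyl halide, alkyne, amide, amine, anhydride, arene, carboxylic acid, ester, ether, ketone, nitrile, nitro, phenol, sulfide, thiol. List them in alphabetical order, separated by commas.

Taking each segment in turn:
  ICH2: halogen on an sp³ carbon → alkyl halide.
  CH(CH2NH2): pendant –CH2NH2: N on sp³ C, no adjacent C=O → amine.
  CH(CH=CH2): pendant –CH=CH2: C=C double bond → alkene.
  CH=CH: C=C double bond → alkene.
  CH(OCH3): pendant –OCH3: C–O–C with sp³ C, no adjacent C=O → ether.
  CONH2: –C(=O)NH2: carbonyl C bonded to C and to N → amide (the N is not a separate amine).

alkene, alkyl halide, amide, amine, ether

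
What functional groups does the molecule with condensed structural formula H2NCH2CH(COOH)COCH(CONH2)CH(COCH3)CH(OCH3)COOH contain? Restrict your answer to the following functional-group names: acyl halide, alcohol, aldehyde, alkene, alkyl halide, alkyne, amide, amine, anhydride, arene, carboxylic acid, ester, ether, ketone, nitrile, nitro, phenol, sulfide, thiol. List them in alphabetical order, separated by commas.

Working along the chain:
  H2NCH2: –NH2 on an sp³ carbon with no adjacent C=O → amine.
  CH(COOH): pendant –COOH: carbonyl C bonded to C and –OH → carboxylic acid.
  CO: –C(=O)– with carbon on both sides → ketone.
  CH(CONH2): pendant –CONH2: carbonyl C bonded to C and N → amide.
  CH(COCH3): pendant –COCH3: carbonyl C bonded to two carbons → ketone.
  CH(OCH3): pendant –OCH3: C–O–C with sp³ C, no adjacent C=O → ether.
  COOH: –COOH: carbonyl C bonded to –OH and C → carboxylic acid (the –OH is not a separate alcohol).

amide, amine, carboxylic acid, ether, ketone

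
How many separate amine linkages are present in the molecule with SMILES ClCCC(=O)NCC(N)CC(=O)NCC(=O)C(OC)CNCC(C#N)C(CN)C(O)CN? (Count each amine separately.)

4

halogen on an sp³ carbon → alkyl halide.
–C(=O)–N– linkage → amide (the N is not an amine).
–NH2 on an sp³ carbon with no adjacent C=O → amine.
–C(=O)–N– linkage → amide (the N is not an amine).
–C(=O)– with carbon on both sides → ketone.
pendant –OCH3: C–O–C with sp³ C, no adjacent C=O → ether.
C–N–C with sp³ carbons and no adjacent C=O → amine (secondary).
pendant –C≡N: nitrile.
pendant –CH2NH2: N on sp³ C, no adjacent C=O → amine.
–OH on an sp³ carbon → alcohol (secondary).
–NH2 on an sp³ carbon with no adjacent C=O → amine.
Amine appears at: CH(NH2), CH2NHCH2, CH(CH2NH2), CH2NH2 → 4.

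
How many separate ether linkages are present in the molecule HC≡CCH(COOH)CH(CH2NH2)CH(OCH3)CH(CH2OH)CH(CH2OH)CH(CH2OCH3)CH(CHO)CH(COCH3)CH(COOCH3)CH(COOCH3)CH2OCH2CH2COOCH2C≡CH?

3

C≡C triple bond → alkyne.
pendant –COOH: carbonyl C bonded to C and –OH → carboxylic acid.
pendant –CH2NH2: N on sp³ C, no adjacent C=O → amine.
pendant –OCH3: C–O–C with sp³ C, no adjacent C=O → ether.
pendant –CH2OH on an sp³ backbone C → alcohol.
pendant –CH2OH on an sp³ backbone C → alcohol.
pendant –CH2OCH3: C–O–C linkage → ether.
pendant –CHO: carbonyl C bonded to C and H → aldehyde.
pendant –COCH3: carbonyl C bonded to two carbons → ketone.
pendant –COOCH3: carbonyl C bonded to C and –OCH3 → ester.
pendant –COOCH3: carbonyl C bonded to C and –OCH3 → ester.
C–O–C with sp³ carbons on both sides and no adjacent C=O → ether.
–C(=O)–O–C with C on the carbonyl side → ester.
C≡C triple bond → alkyne.
Ether appears at: CH(OCH3), CH(CH2OCH3), CH2OCH2 → 3.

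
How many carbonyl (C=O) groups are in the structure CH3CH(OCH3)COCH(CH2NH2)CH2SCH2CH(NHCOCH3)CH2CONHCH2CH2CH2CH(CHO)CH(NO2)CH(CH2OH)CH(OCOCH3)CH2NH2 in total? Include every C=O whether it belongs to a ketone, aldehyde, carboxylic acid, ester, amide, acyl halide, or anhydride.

5

CO: ketone, 1 C=O (running total 1).
CH(NHCOCH3): amide, 1 C=O (running total 2).
CH2CONHCH2: amide, 1 C=O (running total 3).
CH(CHO): aldehyde, 1 C=O (running total 4).
CH(OCOCH3): ester, 1 C=O (running total 5).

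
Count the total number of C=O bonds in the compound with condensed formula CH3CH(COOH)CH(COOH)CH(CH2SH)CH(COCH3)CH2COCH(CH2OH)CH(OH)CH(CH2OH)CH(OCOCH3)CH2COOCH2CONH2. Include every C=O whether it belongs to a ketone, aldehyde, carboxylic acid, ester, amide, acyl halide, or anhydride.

CH(COOH): carboxylic acid, 1 C=O (running total 1).
CH(COOH): carboxylic acid, 1 C=O (running total 2).
CH(COCH3): ketone, 1 C=O (running total 3).
CO: ketone, 1 C=O (running total 4).
CH(OCOCH3): ester, 1 C=O (running total 5).
CH2COOCH2: ester, 1 C=O (running total 6).
CONH2: amide, 1 C=O (running total 7).

7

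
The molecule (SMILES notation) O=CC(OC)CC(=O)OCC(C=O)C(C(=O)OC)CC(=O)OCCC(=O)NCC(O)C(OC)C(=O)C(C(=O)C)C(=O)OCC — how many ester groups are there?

terminal –CHO: carbonyl C bonded to H and C → aldehyde.
pendant –OCH3: C–O–C with sp³ C, no adjacent C=O → ether.
–C(=O)–O–C with C on the carbonyl side → ester.
pendant –CHO: carbonyl C bonded to C and H → aldehyde.
pendant –COOCH3: carbonyl C bonded to C and –OCH3 → ester.
–C(=O)–O–C with C on the carbonyl side → ester.
–C(=O)–N– linkage → amide (the N is not an amine).
–OH on an sp³ carbon → alcohol (secondary).
pendant –OCH3: C–O–C with sp³ C, no adjacent C=O → ether.
–C(=O)– with carbon on both sides → ketone.
pendant –COCH3: carbonyl C bonded to two carbons → ketone.
–C(=O)OCH2CH3: carbonyl C bonded to C and to –OEt → ester.
Ester appears at: CH2COOCH2, CH(COOCH3), CH2COOCH2, COOCH2CH3 → 4.

4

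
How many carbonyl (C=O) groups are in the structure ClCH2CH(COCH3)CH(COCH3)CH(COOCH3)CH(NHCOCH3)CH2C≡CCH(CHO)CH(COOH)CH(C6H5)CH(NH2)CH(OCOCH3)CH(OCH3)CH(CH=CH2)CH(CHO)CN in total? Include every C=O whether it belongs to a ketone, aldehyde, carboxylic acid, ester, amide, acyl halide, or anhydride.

CH(COCH3): ketone, 1 C=O (running total 1).
CH(COCH3): ketone, 1 C=O (running total 2).
CH(COOCH3): ester, 1 C=O (running total 3).
CH(NHCOCH3): amide, 1 C=O (running total 4).
CH(CHO): aldehyde, 1 C=O (running total 5).
CH(COOH): carboxylic acid, 1 C=O (running total 6).
CH(OCOCH3): ester, 1 C=O (running total 7).
CH(CHO): aldehyde, 1 C=O (running total 8).

8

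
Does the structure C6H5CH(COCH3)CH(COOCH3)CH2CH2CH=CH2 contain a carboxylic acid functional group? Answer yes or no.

no

Working along the chain:
  C6H5: C6H5– phenyl ring → arene.
  CH(COCH3): pendant –COCH3: carbonyl C bonded to two carbons → ketone.
  CH(COOCH3): pendant –COOCH3: carbonyl C bonded to C and –OCH3 → ester.
  CH=CH2: C=C double bond → alkene.
In CH(COOCH3), the acyl oxygen is bonded to carbon (–O–C), not to H, so this is an ester.
The groups actually present are: alkene, arene, ester, ketone.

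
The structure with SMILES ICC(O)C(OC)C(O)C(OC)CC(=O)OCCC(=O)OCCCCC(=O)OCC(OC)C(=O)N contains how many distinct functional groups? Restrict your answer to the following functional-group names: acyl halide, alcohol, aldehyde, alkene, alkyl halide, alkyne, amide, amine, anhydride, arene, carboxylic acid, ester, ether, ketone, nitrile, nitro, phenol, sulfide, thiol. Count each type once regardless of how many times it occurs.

5

halogen on an sp³ carbon → alkyl halide.
–OH on an sp³ carbon → alcohol (secondary).
pendant –OCH3: C–O–C with sp³ C, no adjacent C=O → ether.
–OH on an sp³ carbon → alcohol (secondary).
pendant –OCH3: C–O–C with sp³ C, no adjacent C=O → ether.
–C(=O)–O–C with C on the carbonyl side → ester.
–C(=O)–O–C with C on the carbonyl side → ester.
–C(=O)–O–C with C on the carbonyl side → ester.
pendant –OCH3: C–O–C with sp³ C, no adjacent C=O → ether.
–C(=O)NH2: carbonyl C bonded to C and to N → amide (the N is not a separate amine).
Distinct types present: alcohol, alkyl halide, amide, ester, ether.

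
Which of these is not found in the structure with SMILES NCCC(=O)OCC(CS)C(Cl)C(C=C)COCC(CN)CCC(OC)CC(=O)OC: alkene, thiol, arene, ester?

arene

thiol: present (CH(CH2SH) — pendant –CH2SH → thiol).
ester: present (CH2COOCH2 — –C(=O)–O–C with C on the carbonyl side → ester).
alkene: present (CH(CH=CH2) — pendant –CH=CH2: C=C double bond → alkene).
arene: no segment matches this pattern.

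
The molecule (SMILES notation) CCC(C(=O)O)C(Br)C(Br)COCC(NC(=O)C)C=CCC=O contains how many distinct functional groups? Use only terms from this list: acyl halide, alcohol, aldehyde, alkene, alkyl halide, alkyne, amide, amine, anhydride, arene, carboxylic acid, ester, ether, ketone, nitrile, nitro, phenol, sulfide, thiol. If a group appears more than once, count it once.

6

Working along the chain:
  CH(COOH): pendant –COOH: carbonyl C bonded to C and –OH → carboxylic acid.
  CH(Br): halogen on an sp³ carbon → alkyl halide.
  CH(Br): halogen on an sp³ carbon → alkyl halide.
  CH2OCH2: C–O–C with sp³ carbons on both sides and no adjacent C=O → ether.
  CH(NHCOCH3): pendant –NHC(=O)CH3: N bonded to a carbonyl → amide (not amine).
  CH=CH: C=C double bond → alkene.
  CHO: terminal –CHO: carbonyl C bonded to H and C → aldehyde.
Distinct types present: aldehyde, alkene, alkyl halide, amide, carboxylic acid, ether.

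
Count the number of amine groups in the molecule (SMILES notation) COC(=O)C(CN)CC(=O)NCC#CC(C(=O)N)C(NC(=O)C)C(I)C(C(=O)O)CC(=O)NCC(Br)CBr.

1

Taking each segment in turn:
  CH3OOC: CH3O–C(=O)–: carbonyl C bonded to C and to –OCH3 → ester (not ketone + ether).
  CH(CH2NH2): pendant –CH2NH2: N on sp³ C, no adjacent C=O → amine.
  CH2CONHCH2: –C(=O)–N– linkage → amide (the N is not an amine).
  C≡C: C≡C triple bond → alkyne.
  CH(CONH2): pendant –CONH2: carbonyl C bonded to C and N → amide.
  CH(NHCOCH3): pendant –NHC(=O)CH3: N bonded to a carbonyl → amide (not amine).
  CH(I): halogen on an sp³ carbon → alkyl halide.
  CH(COOH): pendant –COOH: carbonyl C bonded to C and –OH → carboxylic acid.
  CH2CONHCH2: –C(=O)–N– linkage → amide (the N is not an amine).
  CH(Br): halogen on an sp³ carbon → alkyl halide.
  CH2Br: halogen on an sp³ carbon → alkyl halide.
Amine appears at: CH(CH2NH2) → 1.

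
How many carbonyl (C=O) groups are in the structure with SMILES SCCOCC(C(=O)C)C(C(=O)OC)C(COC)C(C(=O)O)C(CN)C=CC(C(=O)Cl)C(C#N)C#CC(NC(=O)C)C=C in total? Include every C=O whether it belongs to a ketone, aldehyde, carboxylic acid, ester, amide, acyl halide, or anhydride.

5

CH(COCH3): ketone, 1 C=O (running total 1).
CH(COOCH3): ester, 1 C=O (running total 2).
CH(COOH): carboxylic acid, 1 C=O (running total 3).
CH(COCl): acyl halide, 1 C=O (running total 4).
CH(NHCOCH3): amide, 1 C=O (running total 5).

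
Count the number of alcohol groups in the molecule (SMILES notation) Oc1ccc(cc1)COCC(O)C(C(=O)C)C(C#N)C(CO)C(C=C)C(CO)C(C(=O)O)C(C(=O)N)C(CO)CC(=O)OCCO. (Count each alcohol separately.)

–OH attached directly to an aromatic ring → phenol (not alcohol); the ring itself is an arene.
C–O–C with sp³ carbons on both sides and no adjacent C=O → ether.
–OH on an sp³ carbon → alcohol (secondary).
pendant –COCH3: carbonyl C bonded to two carbons → ketone.
pendant –C≡N: nitrile.
pendant –CH2OH on an sp³ backbone C → alcohol.
pendant –CH=CH2: C=C double bond → alkene.
pendant –CH2OH on an sp³ backbone C → alcohol.
pendant –COOH: carbonyl C bonded to C and –OH → carboxylic acid.
pendant –CONH2: carbonyl C bonded to C and N → amide.
pendant –CH2OH on an sp³ backbone C → alcohol.
–C(=O)–O–C with C on the carbonyl side → ester.
–OH on an sp³ carbon → alcohol.
Alcohol appears at: CH(OH), CH(CH2OH), CH(CH2OH), CH(CH2OH), CH2OH → 5.

5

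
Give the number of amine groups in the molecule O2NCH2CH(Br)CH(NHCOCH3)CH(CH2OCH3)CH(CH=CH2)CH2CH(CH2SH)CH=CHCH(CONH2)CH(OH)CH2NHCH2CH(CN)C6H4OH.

Taking each segment in turn:
  O2NCH2: –NO2 on carbon → nitro group.
  CH(Br): halogen on an sp³ carbon → alkyl halide.
  CH(NHCOCH3): pendant –NHC(=O)CH3: N bonded to a carbonyl → amide (not amine).
  CH(CH2OCH3): pendant –CH2OCH3: C–O–C linkage → ether.
  CH(CH=CH2): pendant –CH=CH2: C=C double bond → alkene.
  CH(CH2SH): pendant –CH2SH → thiol.
  CH=CH: C=C double bond → alkene.
  CH(CONH2): pendant –CONH2: carbonyl C bonded to C and N → amide.
  CH(OH): –OH on an sp³ carbon → alcohol (secondary).
  CH2NHCH2: C–N–C with sp³ carbons and no adjacent C=O → amine (secondary).
  CH(CN): pendant –C≡N: nitrile.
  C6H4OH: –OH attached directly to an aromatic ring → phenol (not alcohol); the ring itself is an arene.
Amine appears at: CH2NHCH2 → 1.

1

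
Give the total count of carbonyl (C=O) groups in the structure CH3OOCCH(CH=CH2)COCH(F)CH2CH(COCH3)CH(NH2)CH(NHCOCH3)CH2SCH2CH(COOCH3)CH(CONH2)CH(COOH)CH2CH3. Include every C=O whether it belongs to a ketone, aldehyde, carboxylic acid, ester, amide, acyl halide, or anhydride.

7

CH3OOC: ester, 1 C=O (running total 1).
CO: ketone, 1 C=O (running total 2).
CH(COCH3): ketone, 1 C=O (running total 3).
CH(NHCOCH3): amide, 1 C=O (running total 4).
CH(COOCH3): ester, 1 C=O (running total 5).
CH(CONH2): amide, 1 C=O (running total 6).
CH(COOH): carboxylic acid, 1 C=O (running total 7).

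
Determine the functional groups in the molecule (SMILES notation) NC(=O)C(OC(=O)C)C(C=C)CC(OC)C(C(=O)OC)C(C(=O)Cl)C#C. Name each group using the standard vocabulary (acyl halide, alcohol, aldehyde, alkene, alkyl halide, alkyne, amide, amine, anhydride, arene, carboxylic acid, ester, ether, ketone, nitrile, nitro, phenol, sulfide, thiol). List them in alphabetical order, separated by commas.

Reading the structure from left to right:
  H2NCO: –C(=O)NH2: carbonyl C bonded to C and to N → amide (the N is not a separate amine).
  CH(OCOCH3): pendant –OC(=O)CH3: an acyloxy group → ester.
  CH(CH=CH2): pendant –CH=CH2: C=C double bond → alkene.
  CH(OCH3): pendant –OCH3: C–O–C with sp³ C, no adjacent C=O → ether.
  CH(COOCH3): pendant –COOCH3: carbonyl C bonded to C and –OCH3 → ester.
  CH(COCl): pendant –C(=O)X: carbonyl C bonded to C and halogen → acyl halide.
  C≡CH: C≡C triple bond → alkyne.

acyl halide, alkene, alkyne, amide, ester, ether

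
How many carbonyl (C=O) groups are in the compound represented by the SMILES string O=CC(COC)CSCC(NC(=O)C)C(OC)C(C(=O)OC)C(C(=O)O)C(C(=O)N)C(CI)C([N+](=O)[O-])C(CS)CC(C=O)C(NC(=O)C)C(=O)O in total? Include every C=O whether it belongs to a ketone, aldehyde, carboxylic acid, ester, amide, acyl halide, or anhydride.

8

OHC: aldehyde, 1 C=O (running total 1).
CH(NHCOCH3): amide, 1 C=O (running total 2).
CH(COOCH3): ester, 1 C=O (running total 3).
CH(COOH): carboxylic acid, 1 C=O (running total 4).
CH(CONH2): amide, 1 C=O (running total 5).
CH(CHO): aldehyde, 1 C=O (running total 6).
CH(NHCOCH3): amide, 1 C=O (running total 7).
COOH: carboxylic acid, 1 C=O (running total 8).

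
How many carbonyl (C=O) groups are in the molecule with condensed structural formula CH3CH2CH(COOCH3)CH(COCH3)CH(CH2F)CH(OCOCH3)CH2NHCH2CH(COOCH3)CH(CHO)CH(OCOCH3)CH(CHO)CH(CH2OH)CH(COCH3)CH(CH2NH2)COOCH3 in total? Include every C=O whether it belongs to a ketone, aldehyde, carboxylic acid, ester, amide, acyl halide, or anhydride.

CH(COOCH3): ester, 1 C=O (running total 1).
CH(COCH3): ketone, 1 C=O (running total 2).
CH(OCOCH3): ester, 1 C=O (running total 3).
CH(COOCH3): ester, 1 C=O (running total 4).
CH(CHO): aldehyde, 1 C=O (running total 5).
CH(OCOCH3): ester, 1 C=O (running total 6).
CH(CHO): aldehyde, 1 C=O (running total 7).
CH(COCH3): ketone, 1 C=O (running total 8).
COOCH3: ester, 1 C=O (running total 9).

9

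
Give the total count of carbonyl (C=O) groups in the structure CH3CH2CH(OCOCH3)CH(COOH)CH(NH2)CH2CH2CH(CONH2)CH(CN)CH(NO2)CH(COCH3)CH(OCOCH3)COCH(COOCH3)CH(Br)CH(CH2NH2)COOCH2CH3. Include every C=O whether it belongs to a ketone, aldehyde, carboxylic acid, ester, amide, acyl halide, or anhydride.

8

CH(OCOCH3): ester, 1 C=O (running total 1).
CH(COOH): carboxylic acid, 1 C=O (running total 2).
CH(CONH2): amide, 1 C=O (running total 3).
CH(COCH3): ketone, 1 C=O (running total 4).
CH(OCOCH3): ester, 1 C=O (running total 5).
CO: ketone, 1 C=O (running total 6).
CH(COOCH3): ester, 1 C=O (running total 7).
COOCH2CH3: ester, 1 C=O (running total 8).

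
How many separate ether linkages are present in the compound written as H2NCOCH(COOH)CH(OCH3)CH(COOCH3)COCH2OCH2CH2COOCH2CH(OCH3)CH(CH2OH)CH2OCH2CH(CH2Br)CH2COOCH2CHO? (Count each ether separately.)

4

–C(=O)NH2: carbonyl C bonded to C and to N → amide (the N is not a separate amine).
pendant –COOH: carbonyl C bonded to C and –OH → carboxylic acid.
pendant –OCH3: C–O–C with sp³ C, no adjacent C=O → ether.
pendant –COOCH3: carbonyl C bonded to C and –OCH3 → ester.
–C(=O)– with carbon on both sides → ketone.
C–O–C with sp³ carbons on both sides and no adjacent C=O → ether.
–C(=O)–O–C with C on the carbonyl side → ester.
pendant –OCH3: C–O–C with sp³ C, no adjacent C=O → ether.
pendant –CH2OH on an sp³ backbone C → alcohol.
C–O–C with sp³ carbons on both sides and no adjacent C=O → ether.
pendant –CH2X: halogen on sp³ carbon → alkyl halide.
–C(=O)–O–C with C on the carbonyl side → ester.
terminal –CHO: carbonyl C bonded to H and C → aldehyde.
Ether appears at: CH(OCH3), CH2OCH2, CH(OCH3), CH2OCH2 → 4.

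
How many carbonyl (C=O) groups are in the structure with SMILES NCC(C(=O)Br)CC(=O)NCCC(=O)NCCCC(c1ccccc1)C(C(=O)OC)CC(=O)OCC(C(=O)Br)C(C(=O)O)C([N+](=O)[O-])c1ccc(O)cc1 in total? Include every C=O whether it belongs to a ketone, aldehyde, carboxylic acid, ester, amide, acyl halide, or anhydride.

7

CH(COBr): acyl halide, 1 C=O (running total 1).
CH2CONHCH2: amide, 1 C=O (running total 2).
CH2CONHCH2: amide, 1 C=O (running total 3).
CH(COOCH3): ester, 1 C=O (running total 4).
CH2COOCH2: ester, 1 C=O (running total 5).
CH(COBr): acyl halide, 1 C=O (running total 6).
CH(COOH): carboxylic acid, 1 C=O (running total 7).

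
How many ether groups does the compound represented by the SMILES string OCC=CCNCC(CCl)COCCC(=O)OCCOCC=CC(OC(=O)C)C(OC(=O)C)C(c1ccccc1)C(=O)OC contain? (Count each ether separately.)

2

Reading the structure from left to right:
  HOCH2: HO– on an sp³ carbon → alcohol.
  CH=CH: C=C double bond → alkene.
  CH2NHCH2: C–N–C with sp³ carbons and no adjacent C=O → amine (secondary).
  CH(CH2Cl): pendant –CH2X: halogen on sp³ carbon → alkyl halide.
  CH2OCH2: C–O–C with sp³ carbons on both sides and no adjacent C=O → ether.
  CH2COOCH2: –C(=O)–O–C with C on the carbonyl side → ester.
  CH2OCH2: C–O–C with sp³ carbons on both sides and no adjacent C=O → ether.
  CH=CH: C=C double bond → alkene.
  CH(OCOCH3): pendant –OC(=O)CH3: an acyloxy group → ester.
  CH(OCOCH3): pendant –OC(=O)CH3: an acyloxy group → ester.
  CH(C6H5): pendant –C6H5: benzene ring → arene.
  COOCH3: –C(=O)OCH3: carbonyl C bonded to C and to –OCH3 → ester (not ketone + ether).
Ether appears at: CH2OCH2, CH2OCH2 → 2.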